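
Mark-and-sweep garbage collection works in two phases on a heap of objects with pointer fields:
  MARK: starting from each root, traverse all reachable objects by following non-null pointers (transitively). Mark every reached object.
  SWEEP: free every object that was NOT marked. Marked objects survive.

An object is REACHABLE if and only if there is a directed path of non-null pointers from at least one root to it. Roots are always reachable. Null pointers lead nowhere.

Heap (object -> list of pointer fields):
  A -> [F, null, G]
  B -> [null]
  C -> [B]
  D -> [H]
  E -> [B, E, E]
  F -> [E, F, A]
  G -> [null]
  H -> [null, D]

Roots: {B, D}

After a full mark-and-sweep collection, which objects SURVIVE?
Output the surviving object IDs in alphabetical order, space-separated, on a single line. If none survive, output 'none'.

Answer: B D H

Derivation:
Roots: B D
Mark B: refs=null, marked=B
Mark D: refs=H, marked=B D
Mark H: refs=null D, marked=B D H
Unmarked (collected): A C E F G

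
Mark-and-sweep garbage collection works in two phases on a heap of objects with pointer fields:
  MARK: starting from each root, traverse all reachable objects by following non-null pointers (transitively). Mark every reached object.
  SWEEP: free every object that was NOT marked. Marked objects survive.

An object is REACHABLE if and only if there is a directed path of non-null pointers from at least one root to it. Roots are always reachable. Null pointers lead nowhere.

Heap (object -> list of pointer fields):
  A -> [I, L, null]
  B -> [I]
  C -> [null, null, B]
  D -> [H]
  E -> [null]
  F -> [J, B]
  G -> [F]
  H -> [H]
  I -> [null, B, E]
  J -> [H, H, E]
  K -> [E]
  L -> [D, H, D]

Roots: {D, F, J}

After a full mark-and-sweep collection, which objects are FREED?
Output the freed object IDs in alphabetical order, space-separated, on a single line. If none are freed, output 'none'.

Answer: A C G K L

Derivation:
Roots: D F J
Mark D: refs=H, marked=D
Mark F: refs=J B, marked=D F
Mark J: refs=H H E, marked=D F J
Mark H: refs=H, marked=D F H J
Mark B: refs=I, marked=B D F H J
Mark E: refs=null, marked=B D E F H J
Mark I: refs=null B E, marked=B D E F H I J
Unmarked (collected): A C G K L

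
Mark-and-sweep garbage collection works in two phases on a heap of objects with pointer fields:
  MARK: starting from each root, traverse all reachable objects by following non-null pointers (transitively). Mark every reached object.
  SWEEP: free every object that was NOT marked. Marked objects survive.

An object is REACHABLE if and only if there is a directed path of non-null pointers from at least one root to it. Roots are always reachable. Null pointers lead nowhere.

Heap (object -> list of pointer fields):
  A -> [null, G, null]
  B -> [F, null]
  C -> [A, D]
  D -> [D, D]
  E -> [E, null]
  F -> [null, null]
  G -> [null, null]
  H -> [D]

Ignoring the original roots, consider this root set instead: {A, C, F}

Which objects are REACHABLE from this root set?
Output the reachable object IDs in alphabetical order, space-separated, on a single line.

Roots: A C F
Mark A: refs=null G null, marked=A
Mark C: refs=A D, marked=A C
Mark F: refs=null null, marked=A C F
Mark G: refs=null null, marked=A C F G
Mark D: refs=D D, marked=A C D F G
Unmarked (collected): B E H

Answer: A C D F G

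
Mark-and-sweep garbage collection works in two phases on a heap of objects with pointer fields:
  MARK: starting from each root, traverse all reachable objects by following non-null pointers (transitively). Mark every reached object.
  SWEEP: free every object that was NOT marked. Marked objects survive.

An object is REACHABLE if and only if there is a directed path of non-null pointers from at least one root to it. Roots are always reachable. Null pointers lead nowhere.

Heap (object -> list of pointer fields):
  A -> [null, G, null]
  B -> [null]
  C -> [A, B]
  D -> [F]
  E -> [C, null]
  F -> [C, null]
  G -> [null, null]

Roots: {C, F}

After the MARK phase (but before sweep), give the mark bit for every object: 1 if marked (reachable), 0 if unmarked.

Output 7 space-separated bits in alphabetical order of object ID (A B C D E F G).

Roots: C F
Mark C: refs=A B, marked=C
Mark F: refs=C null, marked=C F
Mark A: refs=null G null, marked=A C F
Mark B: refs=null, marked=A B C F
Mark G: refs=null null, marked=A B C F G
Unmarked (collected): D E

Answer: 1 1 1 0 0 1 1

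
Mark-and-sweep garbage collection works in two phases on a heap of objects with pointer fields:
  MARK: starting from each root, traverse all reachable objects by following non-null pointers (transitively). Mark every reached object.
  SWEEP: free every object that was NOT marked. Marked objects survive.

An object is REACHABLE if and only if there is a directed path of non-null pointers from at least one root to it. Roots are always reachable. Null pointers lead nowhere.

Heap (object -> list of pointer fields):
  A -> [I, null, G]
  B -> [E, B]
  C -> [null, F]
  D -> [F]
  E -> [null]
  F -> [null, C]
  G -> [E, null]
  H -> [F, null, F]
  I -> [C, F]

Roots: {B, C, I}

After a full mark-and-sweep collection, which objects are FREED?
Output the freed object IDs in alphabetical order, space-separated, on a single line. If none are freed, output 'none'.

Answer: A D G H

Derivation:
Roots: B C I
Mark B: refs=E B, marked=B
Mark C: refs=null F, marked=B C
Mark I: refs=C F, marked=B C I
Mark E: refs=null, marked=B C E I
Mark F: refs=null C, marked=B C E F I
Unmarked (collected): A D G H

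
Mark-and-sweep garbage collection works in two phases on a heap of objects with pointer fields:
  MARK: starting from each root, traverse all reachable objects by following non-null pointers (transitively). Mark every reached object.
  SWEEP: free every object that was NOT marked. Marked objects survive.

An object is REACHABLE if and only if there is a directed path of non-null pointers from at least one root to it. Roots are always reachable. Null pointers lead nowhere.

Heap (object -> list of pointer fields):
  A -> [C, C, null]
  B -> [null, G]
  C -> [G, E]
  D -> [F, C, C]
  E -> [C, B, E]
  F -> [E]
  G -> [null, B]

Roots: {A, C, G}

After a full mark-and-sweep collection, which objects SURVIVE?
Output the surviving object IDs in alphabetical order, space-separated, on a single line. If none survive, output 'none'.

Answer: A B C E G

Derivation:
Roots: A C G
Mark A: refs=C C null, marked=A
Mark C: refs=G E, marked=A C
Mark G: refs=null B, marked=A C G
Mark E: refs=C B E, marked=A C E G
Mark B: refs=null G, marked=A B C E G
Unmarked (collected): D F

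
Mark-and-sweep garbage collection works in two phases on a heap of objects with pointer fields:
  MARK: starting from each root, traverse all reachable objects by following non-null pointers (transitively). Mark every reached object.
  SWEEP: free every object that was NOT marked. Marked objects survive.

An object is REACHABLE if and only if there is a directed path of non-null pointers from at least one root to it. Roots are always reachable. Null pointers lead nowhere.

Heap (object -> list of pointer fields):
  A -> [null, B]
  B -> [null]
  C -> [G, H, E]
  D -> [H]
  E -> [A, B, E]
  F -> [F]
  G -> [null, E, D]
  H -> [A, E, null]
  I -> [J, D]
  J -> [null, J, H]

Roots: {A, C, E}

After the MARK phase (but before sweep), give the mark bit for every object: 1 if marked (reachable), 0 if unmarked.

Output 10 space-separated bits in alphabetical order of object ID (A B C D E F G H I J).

Answer: 1 1 1 1 1 0 1 1 0 0

Derivation:
Roots: A C E
Mark A: refs=null B, marked=A
Mark C: refs=G H E, marked=A C
Mark E: refs=A B E, marked=A C E
Mark B: refs=null, marked=A B C E
Mark G: refs=null E D, marked=A B C E G
Mark H: refs=A E null, marked=A B C E G H
Mark D: refs=H, marked=A B C D E G H
Unmarked (collected): F I J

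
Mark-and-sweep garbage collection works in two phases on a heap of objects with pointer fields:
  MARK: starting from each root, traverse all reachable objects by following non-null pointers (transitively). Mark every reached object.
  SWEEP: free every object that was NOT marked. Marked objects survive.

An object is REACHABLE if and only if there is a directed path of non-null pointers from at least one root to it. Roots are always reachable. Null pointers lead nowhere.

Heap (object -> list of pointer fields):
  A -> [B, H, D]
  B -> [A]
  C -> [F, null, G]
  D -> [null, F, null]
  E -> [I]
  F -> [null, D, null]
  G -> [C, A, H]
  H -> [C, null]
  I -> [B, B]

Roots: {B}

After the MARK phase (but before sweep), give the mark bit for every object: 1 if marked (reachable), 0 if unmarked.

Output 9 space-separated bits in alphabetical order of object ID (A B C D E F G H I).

Answer: 1 1 1 1 0 1 1 1 0

Derivation:
Roots: B
Mark B: refs=A, marked=B
Mark A: refs=B H D, marked=A B
Mark H: refs=C null, marked=A B H
Mark D: refs=null F null, marked=A B D H
Mark C: refs=F null G, marked=A B C D H
Mark F: refs=null D null, marked=A B C D F H
Mark G: refs=C A H, marked=A B C D F G H
Unmarked (collected): E I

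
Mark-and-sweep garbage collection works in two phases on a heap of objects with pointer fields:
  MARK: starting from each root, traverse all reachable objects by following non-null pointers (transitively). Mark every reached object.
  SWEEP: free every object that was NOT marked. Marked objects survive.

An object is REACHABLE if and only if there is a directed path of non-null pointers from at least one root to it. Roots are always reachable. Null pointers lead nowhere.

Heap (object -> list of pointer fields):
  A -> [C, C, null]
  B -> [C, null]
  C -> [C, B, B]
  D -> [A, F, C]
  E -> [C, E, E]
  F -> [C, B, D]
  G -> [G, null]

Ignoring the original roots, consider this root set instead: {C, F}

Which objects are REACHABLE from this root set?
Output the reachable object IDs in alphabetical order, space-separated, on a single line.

Roots: C F
Mark C: refs=C B B, marked=C
Mark F: refs=C B D, marked=C F
Mark B: refs=C null, marked=B C F
Mark D: refs=A F C, marked=B C D F
Mark A: refs=C C null, marked=A B C D F
Unmarked (collected): E G

Answer: A B C D F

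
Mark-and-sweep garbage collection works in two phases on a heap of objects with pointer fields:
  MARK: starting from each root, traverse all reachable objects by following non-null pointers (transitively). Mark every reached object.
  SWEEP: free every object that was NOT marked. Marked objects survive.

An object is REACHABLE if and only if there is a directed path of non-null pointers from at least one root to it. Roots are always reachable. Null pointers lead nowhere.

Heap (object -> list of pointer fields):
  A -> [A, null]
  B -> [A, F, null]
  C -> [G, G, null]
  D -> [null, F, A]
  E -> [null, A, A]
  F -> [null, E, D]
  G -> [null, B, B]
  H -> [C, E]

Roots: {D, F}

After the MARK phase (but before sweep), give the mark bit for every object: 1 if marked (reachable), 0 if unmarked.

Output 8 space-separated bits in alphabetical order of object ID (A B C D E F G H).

Roots: D F
Mark D: refs=null F A, marked=D
Mark F: refs=null E D, marked=D F
Mark A: refs=A null, marked=A D F
Mark E: refs=null A A, marked=A D E F
Unmarked (collected): B C G H

Answer: 1 0 0 1 1 1 0 0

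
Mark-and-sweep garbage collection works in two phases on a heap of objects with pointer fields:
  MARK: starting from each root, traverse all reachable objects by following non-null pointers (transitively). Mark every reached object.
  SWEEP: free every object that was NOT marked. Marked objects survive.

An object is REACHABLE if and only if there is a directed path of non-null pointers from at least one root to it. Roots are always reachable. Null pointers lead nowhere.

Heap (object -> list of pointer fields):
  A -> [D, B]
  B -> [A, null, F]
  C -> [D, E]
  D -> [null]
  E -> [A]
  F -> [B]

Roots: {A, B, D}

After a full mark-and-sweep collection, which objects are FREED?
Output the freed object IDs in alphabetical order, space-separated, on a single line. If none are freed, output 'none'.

Answer: C E

Derivation:
Roots: A B D
Mark A: refs=D B, marked=A
Mark B: refs=A null F, marked=A B
Mark D: refs=null, marked=A B D
Mark F: refs=B, marked=A B D F
Unmarked (collected): C E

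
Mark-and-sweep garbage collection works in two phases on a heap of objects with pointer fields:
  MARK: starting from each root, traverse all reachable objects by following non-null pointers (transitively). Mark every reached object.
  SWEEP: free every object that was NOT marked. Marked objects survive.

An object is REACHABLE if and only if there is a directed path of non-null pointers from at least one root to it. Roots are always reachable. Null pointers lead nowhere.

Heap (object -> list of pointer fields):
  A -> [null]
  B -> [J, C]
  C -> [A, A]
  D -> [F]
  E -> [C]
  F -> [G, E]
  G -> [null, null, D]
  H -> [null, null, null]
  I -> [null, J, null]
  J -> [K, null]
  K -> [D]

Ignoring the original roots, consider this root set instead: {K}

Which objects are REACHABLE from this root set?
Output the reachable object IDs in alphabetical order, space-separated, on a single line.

Roots: K
Mark K: refs=D, marked=K
Mark D: refs=F, marked=D K
Mark F: refs=G E, marked=D F K
Mark G: refs=null null D, marked=D F G K
Mark E: refs=C, marked=D E F G K
Mark C: refs=A A, marked=C D E F G K
Mark A: refs=null, marked=A C D E F G K
Unmarked (collected): B H I J

Answer: A C D E F G K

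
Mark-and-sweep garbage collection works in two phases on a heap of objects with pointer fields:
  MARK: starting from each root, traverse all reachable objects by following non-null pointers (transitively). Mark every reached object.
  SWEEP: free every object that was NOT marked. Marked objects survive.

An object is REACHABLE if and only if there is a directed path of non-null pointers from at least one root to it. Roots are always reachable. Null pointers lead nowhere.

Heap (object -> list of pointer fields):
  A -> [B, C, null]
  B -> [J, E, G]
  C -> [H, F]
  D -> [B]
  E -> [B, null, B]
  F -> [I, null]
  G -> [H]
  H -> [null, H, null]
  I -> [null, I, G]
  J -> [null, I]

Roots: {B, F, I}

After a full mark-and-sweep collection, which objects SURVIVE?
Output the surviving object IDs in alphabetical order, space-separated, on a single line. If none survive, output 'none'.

Roots: B F I
Mark B: refs=J E G, marked=B
Mark F: refs=I null, marked=B F
Mark I: refs=null I G, marked=B F I
Mark J: refs=null I, marked=B F I J
Mark E: refs=B null B, marked=B E F I J
Mark G: refs=H, marked=B E F G I J
Mark H: refs=null H null, marked=B E F G H I J
Unmarked (collected): A C D

Answer: B E F G H I J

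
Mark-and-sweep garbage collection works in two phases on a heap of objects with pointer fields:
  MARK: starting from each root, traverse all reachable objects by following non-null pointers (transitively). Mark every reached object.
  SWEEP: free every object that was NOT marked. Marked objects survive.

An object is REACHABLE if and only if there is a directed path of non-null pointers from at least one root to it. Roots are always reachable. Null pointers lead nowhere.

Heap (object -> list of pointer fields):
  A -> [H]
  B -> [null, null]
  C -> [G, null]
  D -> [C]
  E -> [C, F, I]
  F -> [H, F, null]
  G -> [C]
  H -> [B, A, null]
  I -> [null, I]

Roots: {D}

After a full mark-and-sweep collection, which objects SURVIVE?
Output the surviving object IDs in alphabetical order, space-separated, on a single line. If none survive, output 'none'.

Roots: D
Mark D: refs=C, marked=D
Mark C: refs=G null, marked=C D
Mark G: refs=C, marked=C D G
Unmarked (collected): A B E F H I

Answer: C D G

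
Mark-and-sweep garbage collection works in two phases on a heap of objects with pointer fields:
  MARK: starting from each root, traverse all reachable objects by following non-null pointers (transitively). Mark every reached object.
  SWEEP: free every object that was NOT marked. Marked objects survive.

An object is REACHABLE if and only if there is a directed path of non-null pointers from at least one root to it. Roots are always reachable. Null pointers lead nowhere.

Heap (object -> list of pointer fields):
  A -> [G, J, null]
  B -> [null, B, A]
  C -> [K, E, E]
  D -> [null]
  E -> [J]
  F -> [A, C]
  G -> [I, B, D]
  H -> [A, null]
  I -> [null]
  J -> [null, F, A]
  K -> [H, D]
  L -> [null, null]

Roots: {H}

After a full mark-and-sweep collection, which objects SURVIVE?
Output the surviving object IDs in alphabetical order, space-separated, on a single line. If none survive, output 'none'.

Roots: H
Mark H: refs=A null, marked=H
Mark A: refs=G J null, marked=A H
Mark G: refs=I B D, marked=A G H
Mark J: refs=null F A, marked=A G H J
Mark I: refs=null, marked=A G H I J
Mark B: refs=null B A, marked=A B G H I J
Mark D: refs=null, marked=A B D G H I J
Mark F: refs=A C, marked=A B D F G H I J
Mark C: refs=K E E, marked=A B C D F G H I J
Mark K: refs=H D, marked=A B C D F G H I J K
Mark E: refs=J, marked=A B C D E F G H I J K
Unmarked (collected): L

Answer: A B C D E F G H I J K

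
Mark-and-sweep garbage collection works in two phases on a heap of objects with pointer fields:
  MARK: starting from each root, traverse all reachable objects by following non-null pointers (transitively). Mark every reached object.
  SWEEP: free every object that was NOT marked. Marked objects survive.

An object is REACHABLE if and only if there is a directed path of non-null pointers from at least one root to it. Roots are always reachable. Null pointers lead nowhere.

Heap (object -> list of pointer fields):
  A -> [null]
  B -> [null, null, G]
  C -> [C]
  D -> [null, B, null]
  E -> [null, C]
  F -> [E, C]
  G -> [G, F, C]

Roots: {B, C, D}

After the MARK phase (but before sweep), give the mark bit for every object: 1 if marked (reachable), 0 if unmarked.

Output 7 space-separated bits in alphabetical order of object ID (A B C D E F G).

Answer: 0 1 1 1 1 1 1

Derivation:
Roots: B C D
Mark B: refs=null null G, marked=B
Mark C: refs=C, marked=B C
Mark D: refs=null B null, marked=B C D
Mark G: refs=G F C, marked=B C D G
Mark F: refs=E C, marked=B C D F G
Mark E: refs=null C, marked=B C D E F G
Unmarked (collected): A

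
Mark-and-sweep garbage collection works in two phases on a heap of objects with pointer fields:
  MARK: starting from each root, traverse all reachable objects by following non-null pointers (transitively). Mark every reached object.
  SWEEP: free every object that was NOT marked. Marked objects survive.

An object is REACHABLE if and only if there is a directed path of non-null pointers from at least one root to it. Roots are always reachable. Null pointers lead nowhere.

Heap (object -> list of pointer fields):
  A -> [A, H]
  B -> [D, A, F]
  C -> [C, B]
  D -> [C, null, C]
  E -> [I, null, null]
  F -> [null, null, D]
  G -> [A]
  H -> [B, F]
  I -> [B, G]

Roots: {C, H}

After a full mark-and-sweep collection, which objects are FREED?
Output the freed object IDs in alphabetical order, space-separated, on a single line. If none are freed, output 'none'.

Roots: C H
Mark C: refs=C B, marked=C
Mark H: refs=B F, marked=C H
Mark B: refs=D A F, marked=B C H
Mark F: refs=null null D, marked=B C F H
Mark D: refs=C null C, marked=B C D F H
Mark A: refs=A H, marked=A B C D F H
Unmarked (collected): E G I

Answer: E G I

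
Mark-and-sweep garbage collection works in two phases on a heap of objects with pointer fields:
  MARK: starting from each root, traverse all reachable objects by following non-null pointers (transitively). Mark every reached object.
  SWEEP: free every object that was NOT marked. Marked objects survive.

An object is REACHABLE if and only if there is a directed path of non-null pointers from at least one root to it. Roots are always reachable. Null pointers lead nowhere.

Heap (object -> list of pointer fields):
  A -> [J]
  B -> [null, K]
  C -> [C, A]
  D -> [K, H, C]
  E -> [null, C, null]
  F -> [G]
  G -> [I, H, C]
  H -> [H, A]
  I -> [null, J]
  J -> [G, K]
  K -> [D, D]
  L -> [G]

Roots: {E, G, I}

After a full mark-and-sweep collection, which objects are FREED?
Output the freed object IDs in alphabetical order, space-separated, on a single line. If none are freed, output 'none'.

Roots: E G I
Mark E: refs=null C null, marked=E
Mark G: refs=I H C, marked=E G
Mark I: refs=null J, marked=E G I
Mark C: refs=C A, marked=C E G I
Mark H: refs=H A, marked=C E G H I
Mark J: refs=G K, marked=C E G H I J
Mark A: refs=J, marked=A C E G H I J
Mark K: refs=D D, marked=A C E G H I J K
Mark D: refs=K H C, marked=A C D E G H I J K
Unmarked (collected): B F L

Answer: B F L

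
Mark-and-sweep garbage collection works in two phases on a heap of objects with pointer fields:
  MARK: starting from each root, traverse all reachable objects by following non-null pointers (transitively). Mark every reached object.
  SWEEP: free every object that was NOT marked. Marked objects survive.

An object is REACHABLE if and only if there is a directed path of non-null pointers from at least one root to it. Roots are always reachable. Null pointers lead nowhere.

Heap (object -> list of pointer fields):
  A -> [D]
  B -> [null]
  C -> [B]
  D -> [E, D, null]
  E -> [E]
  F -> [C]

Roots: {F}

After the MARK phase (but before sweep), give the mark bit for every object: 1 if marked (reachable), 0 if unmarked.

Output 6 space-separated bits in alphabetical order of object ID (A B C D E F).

Roots: F
Mark F: refs=C, marked=F
Mark C: refs=B, marked=C F
Mark B: refs=null, marked=B C F
Unmarked (collected): A D E

Answer: 0 1 1 0 0 1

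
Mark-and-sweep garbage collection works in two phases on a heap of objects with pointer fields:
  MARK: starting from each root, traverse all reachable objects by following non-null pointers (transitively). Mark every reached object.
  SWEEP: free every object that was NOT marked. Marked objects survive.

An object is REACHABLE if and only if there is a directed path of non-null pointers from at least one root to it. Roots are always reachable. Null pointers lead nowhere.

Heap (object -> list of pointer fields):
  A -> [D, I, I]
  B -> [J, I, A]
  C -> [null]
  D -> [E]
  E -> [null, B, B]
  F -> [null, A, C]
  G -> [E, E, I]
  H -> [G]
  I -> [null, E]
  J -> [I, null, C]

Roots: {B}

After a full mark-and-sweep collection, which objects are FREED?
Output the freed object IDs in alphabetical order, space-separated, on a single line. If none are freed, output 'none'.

Answer: F G H

Derivation:
Roots: B
Mark B: refs=J I A, marked=B
Mark J: refs=I null C, marked=B J
Mark I: refs=null E, marked=B I J
Mark A: refs=D I I, marked=A B I J
Mark C: refs=null, marked=A B C I J
Mark E: refs=null B B, marked=A B C E I J
Mark D: refs=E, marked=A B C D E I J
Unmarked (collected): F G H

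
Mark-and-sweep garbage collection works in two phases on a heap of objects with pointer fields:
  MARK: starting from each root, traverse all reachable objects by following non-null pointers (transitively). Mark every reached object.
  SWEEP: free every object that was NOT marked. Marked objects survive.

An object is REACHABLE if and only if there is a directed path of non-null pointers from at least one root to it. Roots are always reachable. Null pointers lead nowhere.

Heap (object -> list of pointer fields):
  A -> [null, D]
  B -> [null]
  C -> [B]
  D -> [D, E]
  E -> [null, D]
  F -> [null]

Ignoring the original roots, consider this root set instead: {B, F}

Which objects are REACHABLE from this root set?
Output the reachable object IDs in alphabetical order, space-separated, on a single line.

Roots: B F
Mark B: refs=null, marked=B
Mark F: refs=null, marked=B F
Unmarked (collected): A C D E

Answer: B F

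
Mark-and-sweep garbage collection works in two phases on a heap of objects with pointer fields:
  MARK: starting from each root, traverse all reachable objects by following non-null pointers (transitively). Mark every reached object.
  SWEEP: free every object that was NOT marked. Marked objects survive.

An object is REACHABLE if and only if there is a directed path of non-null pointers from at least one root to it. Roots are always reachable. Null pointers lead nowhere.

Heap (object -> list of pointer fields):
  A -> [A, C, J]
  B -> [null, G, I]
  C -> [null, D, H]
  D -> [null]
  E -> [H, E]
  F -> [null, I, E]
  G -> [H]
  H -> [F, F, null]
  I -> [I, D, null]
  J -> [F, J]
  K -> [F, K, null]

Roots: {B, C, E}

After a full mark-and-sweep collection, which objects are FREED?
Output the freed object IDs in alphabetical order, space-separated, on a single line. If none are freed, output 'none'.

Answer: A J K

Derivation:
Roots: B C E
Mark B: refs=null G I, marked=B
Mark C: refs=null D H, marked=B C
Mark E: refs=H E, marked=B C E
Mark G: refs=H, marked=B C E G
Mark I: refs=I D null, marked=B C E G I
Mark D: refs=null, marked=B C D E G I
Mark H: refs=F F null, marked=B C D E G H I
Mark F: refs=null I E, marked=B C D E F G H I
Unmarked (collected): A J K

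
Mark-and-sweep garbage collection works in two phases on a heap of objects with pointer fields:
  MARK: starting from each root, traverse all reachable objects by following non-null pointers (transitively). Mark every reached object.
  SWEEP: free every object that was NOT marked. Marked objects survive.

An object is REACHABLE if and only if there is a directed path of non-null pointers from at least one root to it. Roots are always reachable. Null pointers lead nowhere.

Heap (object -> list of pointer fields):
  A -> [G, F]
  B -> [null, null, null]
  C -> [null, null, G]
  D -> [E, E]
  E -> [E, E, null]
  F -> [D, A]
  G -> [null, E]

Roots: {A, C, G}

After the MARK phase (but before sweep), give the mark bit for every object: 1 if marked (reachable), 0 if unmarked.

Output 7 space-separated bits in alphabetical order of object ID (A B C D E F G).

Roots: A C G
Mark A: refs=G F, marked=A
Mark C: refs=null null G, marked=A C
Mark G: refs=null E, marked=A C G
Mark F: refs=D A, marked=A C F G
Mark E: refs=E E null, marked=A C E F G
Mark D: refs=E E, marked=A C D E F G
Unmarked (collected): B

Answer: 1 0 1 1 1 1 1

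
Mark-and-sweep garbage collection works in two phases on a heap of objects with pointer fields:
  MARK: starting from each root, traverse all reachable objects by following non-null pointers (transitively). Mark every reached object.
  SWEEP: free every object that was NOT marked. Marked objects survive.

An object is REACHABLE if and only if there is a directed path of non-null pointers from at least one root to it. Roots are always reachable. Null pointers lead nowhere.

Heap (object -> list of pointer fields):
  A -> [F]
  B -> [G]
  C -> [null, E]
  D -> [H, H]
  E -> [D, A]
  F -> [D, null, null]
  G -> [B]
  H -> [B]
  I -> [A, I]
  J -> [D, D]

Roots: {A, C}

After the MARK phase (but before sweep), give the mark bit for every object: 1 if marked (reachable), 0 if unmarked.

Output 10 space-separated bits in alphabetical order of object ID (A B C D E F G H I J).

Roots: A C
Mark A: refs=F, marked=A
Mark C: refs=null E, marked=A C
Mark F: refs=D null null, marked=A C F
Mark E: refs=D A, marked=A C E F
Mark D: refs=H H, marked=A C D E F
Mark H: refs=B, marked=A C D E F H
Mark B: refs=G, marked=A B C D E F H
Mark G: refs=B, marked=A B C D E F G H
Unmarked (collected): I J

Answer: 1 1 1 1 1 1 1 1 0 0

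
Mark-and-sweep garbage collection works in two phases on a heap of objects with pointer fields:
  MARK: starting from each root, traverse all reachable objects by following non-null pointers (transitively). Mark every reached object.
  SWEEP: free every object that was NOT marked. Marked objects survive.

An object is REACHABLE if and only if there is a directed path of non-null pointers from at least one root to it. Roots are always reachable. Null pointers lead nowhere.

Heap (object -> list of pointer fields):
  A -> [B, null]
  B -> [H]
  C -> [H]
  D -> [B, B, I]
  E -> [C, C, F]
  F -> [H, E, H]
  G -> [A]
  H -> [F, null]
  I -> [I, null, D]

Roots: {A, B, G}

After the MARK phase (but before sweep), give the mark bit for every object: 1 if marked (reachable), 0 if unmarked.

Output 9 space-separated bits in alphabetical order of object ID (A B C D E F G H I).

Roots: A B G
Mark A: refs=B null, marked=A
Mark B: refs=H, marked=A B
Mark G: refs=A, marked=A B G
Mark H: refs=F null, marked=A B G H
Mark F: refs=H E H, marked=A B F G H
Mark E: refs=C C F, marked=A B E F G H
Mark C: refs=H, marked=A B C E F G H
Unmarked (collected): D I

Answer: 1 1 1 0 1 1 1 1 0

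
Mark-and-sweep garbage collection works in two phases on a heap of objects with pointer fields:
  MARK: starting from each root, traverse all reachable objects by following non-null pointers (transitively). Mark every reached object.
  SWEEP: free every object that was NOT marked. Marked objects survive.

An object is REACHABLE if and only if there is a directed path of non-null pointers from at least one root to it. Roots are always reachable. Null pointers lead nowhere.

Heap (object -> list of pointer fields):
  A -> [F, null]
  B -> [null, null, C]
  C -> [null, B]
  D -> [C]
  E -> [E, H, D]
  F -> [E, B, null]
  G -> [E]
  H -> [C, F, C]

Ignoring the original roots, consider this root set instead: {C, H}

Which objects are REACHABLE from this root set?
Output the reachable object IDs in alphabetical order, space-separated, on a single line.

Answer: B C D E F H

Derivation:
Roots: C H
Mark C: refs=null B, marked=C
Mark H: refs=C F C, marked=C H
Mark B: refs=null null C, marked=B C H
Mark F: refs=E B null, marked=B C F H
Mark E: refs=E H D, marked=B C E F H
Mark D: refs=C, marked=B C D E F H
Unmarked (collected): A G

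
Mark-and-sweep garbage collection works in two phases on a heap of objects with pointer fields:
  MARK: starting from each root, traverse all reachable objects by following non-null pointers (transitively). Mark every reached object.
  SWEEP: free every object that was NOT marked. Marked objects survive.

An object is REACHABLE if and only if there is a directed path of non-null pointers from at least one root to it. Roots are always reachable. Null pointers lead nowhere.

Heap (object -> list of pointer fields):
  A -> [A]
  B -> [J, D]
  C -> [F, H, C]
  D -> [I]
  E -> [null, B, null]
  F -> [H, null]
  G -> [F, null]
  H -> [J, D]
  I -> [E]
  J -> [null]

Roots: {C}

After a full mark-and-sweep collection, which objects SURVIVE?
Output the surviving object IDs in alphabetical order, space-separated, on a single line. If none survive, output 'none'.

Roots: C
Mark C: refs=F H C, marked=C
Mark F: refs=H null, marked=C F
Mark H: refs=J D, marked=C F H
Mark J: refs=null, marked=C F H J
Mark D: refs=I, marked=C D F H J
Mark I: refs=E, marked=C D F H I J
Mark E: refs=null B null, marked=C D E F H I J
Mark B: refs=J D, marked=B C D E F H I J
Unmarked (collected): A G

Answer: B C D E F H I J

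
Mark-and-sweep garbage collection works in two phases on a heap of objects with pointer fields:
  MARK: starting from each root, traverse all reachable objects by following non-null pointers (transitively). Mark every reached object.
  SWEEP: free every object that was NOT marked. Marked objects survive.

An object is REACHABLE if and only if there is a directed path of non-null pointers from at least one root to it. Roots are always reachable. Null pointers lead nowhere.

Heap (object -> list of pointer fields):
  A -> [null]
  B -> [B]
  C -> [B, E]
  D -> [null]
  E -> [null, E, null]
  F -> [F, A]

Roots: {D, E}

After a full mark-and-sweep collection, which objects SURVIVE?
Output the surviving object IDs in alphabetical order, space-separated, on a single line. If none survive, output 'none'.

Roots: D E
Mark D: refs=null, marked=D
Mark E: refs=null E null, marked=D E
Unmarked (collected): A B C F

Answer: D E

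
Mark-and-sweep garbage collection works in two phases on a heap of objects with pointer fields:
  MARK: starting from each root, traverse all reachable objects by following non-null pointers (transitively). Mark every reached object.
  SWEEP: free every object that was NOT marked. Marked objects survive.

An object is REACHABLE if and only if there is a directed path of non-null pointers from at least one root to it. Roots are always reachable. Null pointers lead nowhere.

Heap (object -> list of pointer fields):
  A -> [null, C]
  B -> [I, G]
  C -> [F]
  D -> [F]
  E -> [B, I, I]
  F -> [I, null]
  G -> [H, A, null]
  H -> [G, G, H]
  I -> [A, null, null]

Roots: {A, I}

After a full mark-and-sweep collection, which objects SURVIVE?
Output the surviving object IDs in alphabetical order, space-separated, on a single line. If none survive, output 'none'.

Answer: A C F I

Derivation:
Roots: A I
Mark A: refs=null C, marked=A
Mark I: refs=A null null, marked=A I
Mark C: refs=F, marked=A C I
Mark F: refs=I null, marked=A C F I
Unmarked (collected): B D E G H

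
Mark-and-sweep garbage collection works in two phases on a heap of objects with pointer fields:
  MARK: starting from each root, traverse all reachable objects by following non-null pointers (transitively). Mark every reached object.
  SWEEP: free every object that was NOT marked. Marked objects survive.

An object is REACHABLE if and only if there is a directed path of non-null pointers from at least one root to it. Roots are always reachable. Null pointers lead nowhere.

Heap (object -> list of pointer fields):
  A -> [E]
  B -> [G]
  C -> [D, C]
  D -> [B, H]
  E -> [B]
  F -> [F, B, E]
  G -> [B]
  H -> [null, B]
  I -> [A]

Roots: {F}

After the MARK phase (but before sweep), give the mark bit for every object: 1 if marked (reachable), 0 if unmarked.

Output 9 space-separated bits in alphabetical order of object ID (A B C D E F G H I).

Answer: 0 1 0 0 1 1 1 0 0

Derivation:
Roots: F
Mark F: refs=F B E, marked=F
Mark B: refs=G, marked=B F
Mark E: refs=B, marked=B E F
Mark G: refs=B, marked=B E F G
Unmarked (collected): A C D H I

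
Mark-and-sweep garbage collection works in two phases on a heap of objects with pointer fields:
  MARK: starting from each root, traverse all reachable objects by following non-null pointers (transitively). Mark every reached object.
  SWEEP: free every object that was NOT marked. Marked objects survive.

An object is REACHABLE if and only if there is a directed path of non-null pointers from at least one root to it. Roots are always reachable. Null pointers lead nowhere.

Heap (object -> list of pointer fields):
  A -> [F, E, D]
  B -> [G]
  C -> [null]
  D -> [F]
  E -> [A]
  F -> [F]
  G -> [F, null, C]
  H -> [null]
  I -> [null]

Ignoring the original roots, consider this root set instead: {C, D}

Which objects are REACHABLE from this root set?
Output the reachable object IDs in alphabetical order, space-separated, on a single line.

Roots: C D
Mark C: refs=null, marked=C
Mark D: refs=F, marked=C D
Mark F: refs=F, marked=C D F
Unmarked (collected): A B E G H I

Answer: C D F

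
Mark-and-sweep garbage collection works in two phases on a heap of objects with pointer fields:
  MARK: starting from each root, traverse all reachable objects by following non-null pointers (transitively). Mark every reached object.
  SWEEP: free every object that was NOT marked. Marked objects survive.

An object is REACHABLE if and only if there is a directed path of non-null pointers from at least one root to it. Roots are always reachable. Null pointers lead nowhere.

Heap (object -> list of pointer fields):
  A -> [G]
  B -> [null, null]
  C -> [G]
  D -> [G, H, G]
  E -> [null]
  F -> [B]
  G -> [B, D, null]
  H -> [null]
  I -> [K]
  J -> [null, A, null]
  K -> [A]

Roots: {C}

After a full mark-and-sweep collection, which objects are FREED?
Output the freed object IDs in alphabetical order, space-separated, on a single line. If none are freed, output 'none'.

Answer: A E F I J K

Derivation:
Roots: C
Mark C: refs=G, marked=C
Mark G: refs=B D null, marked=C G
Mark B: refs=null null, marked=B C G
Mark D: refs=G H G, marked=B C D G
Mark H: refs=null, marked=B C D G H
Unmarked (collected): A E F I J K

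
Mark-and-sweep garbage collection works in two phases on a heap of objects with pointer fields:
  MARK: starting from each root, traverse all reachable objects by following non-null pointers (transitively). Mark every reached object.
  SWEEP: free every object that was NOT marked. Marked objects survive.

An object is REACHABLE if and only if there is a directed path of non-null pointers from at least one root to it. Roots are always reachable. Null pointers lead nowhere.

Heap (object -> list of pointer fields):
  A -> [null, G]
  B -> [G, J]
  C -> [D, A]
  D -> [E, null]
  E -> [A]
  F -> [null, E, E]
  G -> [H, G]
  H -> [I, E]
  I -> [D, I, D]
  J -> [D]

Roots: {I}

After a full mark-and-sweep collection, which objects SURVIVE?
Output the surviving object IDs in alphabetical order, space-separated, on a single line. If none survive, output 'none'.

Roots: I
Mark I: refs=D I D, marked=I
Mark D: refs=E null, marked=D I
Mark E: refs=A, marked=D E I
Mark A: refs=null G, marked=A D E I
Mark G: refs=H G, marked=A D E G I
Mark H: refs=I E, marked=A D E G H I
Unmarked (collected): B C F J

Answer: A D E G H I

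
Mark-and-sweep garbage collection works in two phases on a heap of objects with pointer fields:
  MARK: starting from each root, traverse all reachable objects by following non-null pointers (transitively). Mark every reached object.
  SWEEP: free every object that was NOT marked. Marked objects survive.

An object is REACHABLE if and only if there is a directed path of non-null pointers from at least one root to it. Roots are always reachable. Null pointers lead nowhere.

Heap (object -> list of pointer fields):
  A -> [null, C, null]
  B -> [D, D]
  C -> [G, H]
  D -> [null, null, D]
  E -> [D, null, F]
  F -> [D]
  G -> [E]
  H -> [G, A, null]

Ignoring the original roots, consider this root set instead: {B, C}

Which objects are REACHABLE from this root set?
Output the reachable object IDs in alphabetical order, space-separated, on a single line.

Roots: B C
Mark B: refs=D D, marked=B
Mark C: refs=G H, marked=B C
Mark D: refs=null null D, marked=B C D
Mark G: refs=E, marked=B C D G
Mark H: refs=G A null, marked=B C D G H
Mark E: refs=D null F, marked=B C D E G H
Mark A: refs=null C null, marked=A B C D E G H
Mark F: refs=D, marked=A B C D E F G H
Unmarked (collected): (none)

Answer: A B C D E F G H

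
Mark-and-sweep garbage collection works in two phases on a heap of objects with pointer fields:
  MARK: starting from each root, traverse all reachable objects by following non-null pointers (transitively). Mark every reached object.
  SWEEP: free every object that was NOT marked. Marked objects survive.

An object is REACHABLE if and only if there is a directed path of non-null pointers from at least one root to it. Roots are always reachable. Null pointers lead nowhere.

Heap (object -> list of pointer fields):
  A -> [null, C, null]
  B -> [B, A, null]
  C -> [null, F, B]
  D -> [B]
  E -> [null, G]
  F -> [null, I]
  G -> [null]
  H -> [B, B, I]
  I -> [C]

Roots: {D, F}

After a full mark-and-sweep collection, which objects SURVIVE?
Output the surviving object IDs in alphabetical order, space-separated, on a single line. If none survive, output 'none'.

Roots: D F
Mark D: refs=B, marked=D
Mark F: refs=null I, marked=D F
Mark B: refs=B A null, marked=B D F
Mark I: refs=C, marked=B D F I
Mark A: refs=null C null, marked=A B D F I
Mark C: refs=null F B, marked=A B C D F I
Unmarked (collected): E G H

Answer: A B C D F I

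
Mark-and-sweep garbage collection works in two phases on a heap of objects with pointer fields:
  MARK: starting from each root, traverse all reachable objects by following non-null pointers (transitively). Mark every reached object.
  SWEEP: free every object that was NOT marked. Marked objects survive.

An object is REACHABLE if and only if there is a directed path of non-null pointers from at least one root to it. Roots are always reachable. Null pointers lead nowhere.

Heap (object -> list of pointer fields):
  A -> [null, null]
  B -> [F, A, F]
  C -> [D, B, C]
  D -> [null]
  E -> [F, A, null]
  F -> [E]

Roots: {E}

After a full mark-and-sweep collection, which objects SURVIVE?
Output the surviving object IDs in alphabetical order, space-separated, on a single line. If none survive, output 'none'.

Answer: A E F

Derivation:
Roots: E
Mark E: refs=F A null, marked=E
Mark F: refs=E, marked=E F
Mark A: refs=null null, marked=A E F
Unmarked (collected): B C D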